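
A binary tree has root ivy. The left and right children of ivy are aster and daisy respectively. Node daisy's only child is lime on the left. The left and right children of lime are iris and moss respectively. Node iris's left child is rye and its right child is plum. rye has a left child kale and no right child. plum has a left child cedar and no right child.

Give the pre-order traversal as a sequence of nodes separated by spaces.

Pre-order visits the node, then its left subtree, then its right subtree.
Visit ivy.
At ivy: go left to aster.
  aster is a leaf — visit aster.
At ivy: go right to daisy.
  Visit daisy.
  At daisy: go left to lime.
    Visit lime.
    At lime: go left to iris.
      Visit iris.
      At iris: go left to rye.
        Visit rye.
        At rye: go left to kale.
          kale is a leaf — visit kale.
        At rye: no right child.
      At iris: go right to plum.
        Visit plum.
        At plum: go left to cedar.
          cedar is a leaf — visit cedar.
        At plum: no right child.
    At lime: go right to moss.
      moss is a leaf — visit moss.
  At daisy: no right child.

ivy aster daisy lime iris rye kale plum cedar moss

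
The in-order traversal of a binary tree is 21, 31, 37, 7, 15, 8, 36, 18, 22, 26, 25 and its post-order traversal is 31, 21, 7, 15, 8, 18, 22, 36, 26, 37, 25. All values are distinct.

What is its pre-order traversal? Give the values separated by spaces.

25 37 21 31 26 36 8 15 7 22 18

The last element of post-order is the root; it splits in-order into left and right subtrees.
Root 25: left subtree has 10 nodes {21, 31, 37, 7, 15, 8, 36, 18, 22, 26}, right has 0 { }.
  Root 37: left subtree has 2 nodes {21, 31}, right has 7 {7, 15, 8, 36, 18, 22, 26}.
    Root 21: left subtree has 0 nodes { }, right has 1 {31}.
    Root 26: left subtree has 6 nodes {7, 15, 8, 36, 18, 22}, right has 0 { }.
      Root 36: left subtree has 3 nodes {7, 15, 8}, right has 2 {18, 22}.
        Root 8: left subtree has 2 nodes {7, 15}, right has 0 { }.
          Root 15: left subtree has 1 node {7}, right has 0 { }.
        Root 22: left subtree has 1 node {18}, right has 0 { }.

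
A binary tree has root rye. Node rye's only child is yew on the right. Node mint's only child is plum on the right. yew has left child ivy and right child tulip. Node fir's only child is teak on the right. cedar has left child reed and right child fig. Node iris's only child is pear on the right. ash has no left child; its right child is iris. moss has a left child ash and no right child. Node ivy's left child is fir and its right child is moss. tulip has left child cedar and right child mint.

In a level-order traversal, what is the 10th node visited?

ash

Level-order visits nodes level by level from the root, left to right within each level.
Level 0: rye
Level 1: yew
Level 2: ivy, tulip
Level 3: fir, moss, cedar, mint
Level 4: teak, ash, reed, fig, plum
Level 5: iris
Level 6: pear
Full level-order sequence: rye, yew, ivy, tulip, fir, moss, cedar, mint, teak, ash, reed, fig, plum, iris, pear.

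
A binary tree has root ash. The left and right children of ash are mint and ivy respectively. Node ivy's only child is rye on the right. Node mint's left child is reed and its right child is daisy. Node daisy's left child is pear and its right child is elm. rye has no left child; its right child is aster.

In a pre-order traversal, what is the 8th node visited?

rye

Pre-order visits the node, then its left subtree, then its right subtree.
Visit ash.
At ash: go left to mint.
  Visit mint.
  At mint: go left to reed.
    reed is a leaf — visit reed.
  At mint: go right to daisy.
    Visit daisy.
    At daisy: go left to pear.
      pear is a leaf — visit pear.
    At daisy: go right to elm.
      elm is a leaf — visit elm.
At ash: go right to ivy.
  Visit ivy.
  At ivy: no left child.
  At ivy: go right to rye.
    Visit rye.
    At rye: no left child.
    At rye: go right to aster.
      aster is a leaf — visit aster.
Full pre-order sequence: ash, mint, reed, daisy, pear, elm, ivy, rye, aster.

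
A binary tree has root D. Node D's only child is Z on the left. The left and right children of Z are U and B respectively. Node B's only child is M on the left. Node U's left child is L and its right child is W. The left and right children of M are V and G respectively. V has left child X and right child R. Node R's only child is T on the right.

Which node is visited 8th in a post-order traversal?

Post-order visits the left subtree, then the right subtree, then the node.
At D: go left to Z.
  At Z: go left to U.
    At U: go left to L.
      L is a leaf — visit L.
    At U: go right to W.
      W is a leaf — visit W.
    Visit U.
  At Z: go right to B.
    At B: go left to M.
      At M: go left to V.
        At V: go left to X.
          X is a leaf — visit X.
        At V: go right to R.
          At R: no left child.
          At R: go right to T.
            T is a leaf — visit T.
          Visit R.
        Visit V.
      At M: go right to G.
        G is a leaf — visit G.
      Visit M.
    At B: no right child.
    Visit B.
  Visit Z.
At D: no right child.
Visit D.
Full post-order sequence: L, W, U, X, T, R, V, G, M, B, Z, D.

G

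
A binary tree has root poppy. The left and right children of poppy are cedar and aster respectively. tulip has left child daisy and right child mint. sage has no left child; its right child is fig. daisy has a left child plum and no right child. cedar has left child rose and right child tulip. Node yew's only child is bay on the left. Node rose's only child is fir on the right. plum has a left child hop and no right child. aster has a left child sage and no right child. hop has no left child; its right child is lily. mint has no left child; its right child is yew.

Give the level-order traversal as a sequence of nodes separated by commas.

poppy, cedar, aster, rose, tulip, sage, fir, daisy, mint, fig, plum, yew, hop, bay, lily

Level-order visits nodes level by level from the root, left to right within each level.
Level 0: poppy
Level 1: cedar, aster
Level 2: rose, tulip, sage
Level 3: fir, daisy, mint, fig
Level 4: plum, yew
Level 5: hop, bay
Level 6: lily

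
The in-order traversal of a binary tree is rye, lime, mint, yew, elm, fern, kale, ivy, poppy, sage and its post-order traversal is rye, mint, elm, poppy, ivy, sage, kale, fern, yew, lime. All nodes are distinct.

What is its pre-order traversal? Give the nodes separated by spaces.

lime rye yew mint fern elm kale sage ivy poppy

The last element of post-order is the root; it splits in-order into left and right subtrees.
Root lime: left subtree has 1 node {rye}, right has 8 {mint, yew, elm, fern, kale, ivy, poppy, sage}.
  Root yew: left subtree has 1 node {mint}, right has 6 {elm, fern, kale, ivy, poppy, sage}.
    Root fern: left subtree has 1 node {elm}, right has 4 {kale, ivy, poppy, sage}.
      Root kale: left subtree has 0 nodes { }, right has 3 {ivy, poppy, sage}.
        Root sage: left subtree has 2 nodes {ivy, poppy}, right has 0 { }.
          Root ivy: left subtree has 0 nodes { }, right has 1 {poppy}.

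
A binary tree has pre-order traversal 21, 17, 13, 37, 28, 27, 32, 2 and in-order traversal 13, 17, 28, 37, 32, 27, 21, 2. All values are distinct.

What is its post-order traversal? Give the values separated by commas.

The first element of pre-order is the root; it splits in-order into left and right subtrees.
Root 21: left subtree has 6 nodes {13, 17, 28, 37, 32, 27}, right has 1 {2}.
  Root 17: left subtree has 1 node {13}, right has 4 {28, 37, 32, 27}.
    Root 37: left subtree has 1 node {28}, right has 2 {32, 27}.
      Root 27: left subtree has 1 node {32}, right has 0 { }.

13, 28, 32, 27, 37, 17, 2, 21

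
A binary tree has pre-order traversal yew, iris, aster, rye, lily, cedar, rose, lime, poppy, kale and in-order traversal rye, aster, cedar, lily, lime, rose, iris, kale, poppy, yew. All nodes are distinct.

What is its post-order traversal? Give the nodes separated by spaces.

The first element of pre-order is the root; it splits in-order into left and right subtrees.
Root yew: left subtree has 9 nodes {rye, aster, cedar, lily, lime, rose, iris, kale, poppy}, right has 0 { }.
  Root iris: left subtree has 6 nodes {rye, aster, cedar, lily, lime, rose}, right has 2 {kale, poppy}.
    Root aster: left subtree has 1 node {rye}, right has 4 {cedar, lily, lime, rose}.
      Root lily: left subtree has 1 node {cedar}, right has 2 {lime, rose}.
        Root rose: left subtree has 1 node {lime}, right has 0 { }.
    Root poppy: left subtree has 1 node {kale}, right has 0 { }.

rye cedar lime rose lily aster kale poppy iris yew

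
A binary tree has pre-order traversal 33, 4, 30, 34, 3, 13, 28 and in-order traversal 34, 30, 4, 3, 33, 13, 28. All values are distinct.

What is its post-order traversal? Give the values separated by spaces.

The first element of pre-order is the root; it splits in-order into left and right subtrees.
Root 33: left subtree has 4 nodes {34, 30, 4, 3}, right has 2 {13, 28}.
  Root 4: left subtree has 2 nodes {34, 30}, right has 1 {3}.
    Root 30: left subtree has 1 node {34}, right has 0 { }.
  Root 13: left subtree has 0 nodes { }, right has 1 {28}.

34 30 3 4 28 13 33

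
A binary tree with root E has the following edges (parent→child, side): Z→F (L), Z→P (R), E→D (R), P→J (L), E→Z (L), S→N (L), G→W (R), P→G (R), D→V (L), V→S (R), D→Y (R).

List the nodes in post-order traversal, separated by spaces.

Post-order visits the left subtree, then the right subtree, then the node.
At E: go left to Z.
  At Z: go left to F.
    F is a leaf — visit F.
  At Z: go right to P.
    At P: go left to J.
      J is a leaf — visit J.
    At P: go right to G.
      At G: no left child.
      At G: go right to W.
        W is a leaf — visit W.
      Visit G.
    Visit P.
  Visit Z.
At E: go right to D.
  At D: go left to V.
    At V: no left child.
    At V: go right to S.
      At S: go left to N.
        N is a leaf — visit N.
      At S: no right child.
      Visit S.
    Visit V.
  At D: go right to Y.
    Y is a leaf — visit Y.
  Visit D.
Visit E.

F J W G P Z N S V Y D E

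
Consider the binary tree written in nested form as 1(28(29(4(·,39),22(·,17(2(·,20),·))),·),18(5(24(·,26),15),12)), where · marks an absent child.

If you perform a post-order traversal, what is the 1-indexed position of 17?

Post-order visits the left subtree, then the right subtree, then the node.
At 1: go left to 28.
  At 28: go left to 29.
    At 29: go left to 4.
      At 4: no left child.
      At 4: go right to 39.
        39 is a leaf — visit 39.
      Visit 4.
    At 29: go right to 22.
      At 22: no left child.
      At 22: go right to 17.
        At 17: go left to 2.
          At 2: no left child.
          At 2: go right to 20.
            20 is a leaf — visit 20.
          Visit 2.
        At 17: no right child.
        Visit 17.
      Visit 22.
    Visit 29.
  At 28: no right child.
  Visit 28.
At 1: go right to 18.
  At 18: go left to 5.
    At 5: go left to 24.
      At 24: no left child.
      At 24: go right to 26.
        26 is a leaf — visit 26.
      Visit 24.
    At 5: go right to 15.
      15 is a leaf — visit 15.
    Visit 5.
  At 18: go right to 12.
    12 is a leaf — visit 12.
  Visit 18.
Visit 1.
Full post-order sequence: 39, 4, 20, 2, 17, 22, 29, 28, 26, 24, 15, 5, 12, 18, 1.

5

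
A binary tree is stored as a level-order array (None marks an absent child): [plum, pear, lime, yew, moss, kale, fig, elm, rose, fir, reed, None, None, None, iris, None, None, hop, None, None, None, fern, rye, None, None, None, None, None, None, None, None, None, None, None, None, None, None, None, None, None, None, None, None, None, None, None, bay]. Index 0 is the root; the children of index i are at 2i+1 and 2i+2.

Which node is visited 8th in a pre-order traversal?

Pre-order visits the node, then its left subtree, then its right subtree.
Visit plum.
At plum: go left to pear.
  Visit pear.
  At pear: go left to yew.
    Visit yew.
    At yew: go left to elm.
      elm is a leaf — visit elm.
    At yew: go right to rose.
      Visit rose.
      At rose: go left to hop.
        hop is a leaf — visit hop.
      At rose: no right child.
  At pear: go right to moss.
    Visit moss.
    At moss: go left to fir.
      fir is a leaf — visit fir.
    At moss: go right to reed.
      Visit reed.
      At reed: go left to fern.
        fern is a leaf — visit fern.
      At reed: go right to rye.
        Visit rye.
        At rye: no left child.
        At rye: go right to bay.
          bay is a leaf — visit bay.
At plum: go right to lime.
  Visit lime.
  At lime: go left to kale.
    kale is a leaf — visit kale.
  At lime: go right to fig.
    Visit fig.
    At fig: no left child.
    At fig: go right to iris.
      iris is a leaf — visit iris.
Full pre-order sequence: plum, pear, yew, elm, rose, hop, moss, fir, reed, fern, rye, bay, lime, kale, fig, iris.

fir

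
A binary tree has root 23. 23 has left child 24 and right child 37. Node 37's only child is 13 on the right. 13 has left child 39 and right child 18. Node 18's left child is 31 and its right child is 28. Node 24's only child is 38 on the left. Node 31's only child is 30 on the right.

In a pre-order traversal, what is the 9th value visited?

30

Pre-order visits the node, then its left subtree, then its right subtree.
Visit 23.
At 23: go left to 24.
  Visit 24.
  At 24: go left to 38.
    38 is a leaf — visit 38.
  At 24: no right child.
At 23: go right to 37.
  Visit 37.
  At 37: no left child.
  At 37: go right to 13.
    Visit 13.
    At 13: go left to 39.
      39 is a leaf — visit 39.
    At 13: go right to 18.
      Visit 18.
      At 18: go left to 31.
        Visit 31.
        At 31: no left child.
        At 31: go right to 30.
          30 is a leaf — visit 30.
      At 18: go right to 28.
        28 is a leaf — visit 28.
Full pre-order sequence: 23, 24, 38, 37, 13, 39, 18, 31, 30, 28.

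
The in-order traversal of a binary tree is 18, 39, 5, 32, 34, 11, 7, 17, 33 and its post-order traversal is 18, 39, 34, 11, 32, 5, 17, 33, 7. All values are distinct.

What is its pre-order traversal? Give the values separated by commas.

7, 5, 39, 18, 32, 11, 34, 33, 17

The last element of post-order is the root; it splits in-order into left and right subtrees.
Root 7: left subtree has 6 nodes {18, 39, 5, 32, 34, 11}, right has 2 {17, 33}.
  Root 5: left subtree has 2 nodes {18, 39}, right has 3 {32, 34, 11}.
    Root 39: left subtree has 1 node {18}, right has 0 { }.
    Root 32: left subtree has 0 nodes { }, right has 2 {34, 11}.
      Root 11: left subtree has 1 node {34}, right has 0 { }.
  Root 33: left subtree has 1 node {17}, right has 0 { }.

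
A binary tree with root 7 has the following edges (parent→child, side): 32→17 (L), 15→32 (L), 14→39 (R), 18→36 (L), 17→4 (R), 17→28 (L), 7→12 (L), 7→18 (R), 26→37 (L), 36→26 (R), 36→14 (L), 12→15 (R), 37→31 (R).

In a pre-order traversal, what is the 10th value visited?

14

Pre-order visits the node, then its left subtree, then its right subtree.
Visit 7.
At 7: go left to 12.
  Visit 12.
  At 12: no left child.
  At 12: go right to 15.
    Visit 15.
    At 15: go left to 32.
      Visit 32.
      At 32: go left to 17.
        Visit 17.
        At 17: go left to 28.
          28 is a leaf — visit 28.
        At 17: go right to 4.
          4 is a leaf — visit 4.
      At 32: no right child.
    At 15: no right child.
At 7: go right to 18.
  Visit 18.
  At 18: go left to 36.
    Visit 36.
    At 36: go left to 14.
      Visit 14.
      At 14: no left child.
      At 14: go right to 39.
        39 is a leaf — visit 39.
    At 36: go right to 26.
      Visit 26.
      At 26: go left to 37.
        Visit 37.
        At 37: no left child.
        At 37: go right to 31.
          31 is a leaf — visit 31.
      At 26: no right child.
  At 18: no right child.
Full pre-order sequence: 7, 12, 15, 32, 17, 28, 4, 18, 36, 14, 39, 26, 37, 31.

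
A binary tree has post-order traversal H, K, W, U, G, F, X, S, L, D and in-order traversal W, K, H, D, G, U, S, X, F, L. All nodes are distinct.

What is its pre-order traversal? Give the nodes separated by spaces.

The last element of post-order is the root; it splits in-order into left and right subtrees.
Root D: left subtree has 3 nodes {W, K, H}, right has 6 {G, U, S, X, F, L}.
  Root W: left subtree has 0 nodes { }, right has 2 {K, H}.
    Root K: left subtree has 0 nodes { }, right has 1 {H}.
  Root L: left subtree has 5 nodes {G, U, S, X, F}, right has 0 { }.
    Root S: left subtree has 2 nodes {G, U}, right has 2 {X, F}.
      Root G: left subtree has 0 nodes { }, right has 1 {U}.
      Root X: left subtree has 0 nodes { }, right has 1 {F}.

D W K H L S G U X F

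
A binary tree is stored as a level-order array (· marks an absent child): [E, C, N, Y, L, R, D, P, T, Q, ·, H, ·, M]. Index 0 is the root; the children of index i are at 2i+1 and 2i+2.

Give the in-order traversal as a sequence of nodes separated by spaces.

P Y T C Q L E H R N M D

In-order visits the left subtree, then the node, then the right subtree.
At E: go left to C.
  At C: go left to Y.
    At Y: go left to P.
      P is a leaf — visit P.
    Visit Y.
    At Y: go right to T.
      T is a leaf — visit T.
  Visit C.
  At C: go right to L.
    At L: go left to Q.
      Q is a leaf — visit Q.
    Visit L.
    At L: no right child.
Visit E.
At E: go right to N.
  At N: go left to R.
    At R: go left to H.
      H is a leaf — visit H.
    Visit R.
    At R: no right child.
  Visit N.
  At N: go right to D.
    At D: go left to M.
      M is a leaf — visit M.
    Visit D.
    At D: no right child.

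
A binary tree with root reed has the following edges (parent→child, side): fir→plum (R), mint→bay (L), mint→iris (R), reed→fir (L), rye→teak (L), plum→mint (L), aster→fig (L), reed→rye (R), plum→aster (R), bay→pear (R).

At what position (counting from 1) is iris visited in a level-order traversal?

Level-order visits nodes level by level from the root, left to right within each level.
Level 0: reed
Level 1: fir, rye
Level 2: plum, teak
Level 3: mint, aster
Level 4: bay, iris, fig
Level 5: pear
Full level-order sequence: reed, fir, rye, plum, teak, mint, aster, bay, iris, fig, pear.

9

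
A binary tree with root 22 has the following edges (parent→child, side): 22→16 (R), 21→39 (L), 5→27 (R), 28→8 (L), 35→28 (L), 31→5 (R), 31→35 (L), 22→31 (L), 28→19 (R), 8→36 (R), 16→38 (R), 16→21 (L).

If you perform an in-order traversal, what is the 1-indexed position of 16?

In-order visits the left subtree, then the node, then the right subtree.
At 22: go left to 31.
  At 31: go left to 35.
    At 35: go left to 28.
      At 28: go left to 8.
        At 8: no left child.
        Visit 8.
        At 8: go right to 36.
          36 is a leaf — visit 36.
      Visit 28.
      At 28: go right to 19.
        19 is a leaf — visit 19.
    Visit 35.
    At 35: no right child.
  Visit 31.
  At 31: go right to 5.
    At 5: no left child.
    Visit 5.
    At 5: go right to 27.
      27 is a leaf — visit 27.
Visit 22.
At 22: go right to 16.
  At 16: go left to 21.
    At 21: go left to 39.
      39 is a leaf — visit 39.
    Visit 21.
    At 21: no right child.
  Visit 16.
  At 16: go right to 38.
    38 is a leaf — visit 38.
Full in-order sequence: 8, 36, 28, 19, 35, 31, 5, 27, 22, 39, 21, 16, 38.

12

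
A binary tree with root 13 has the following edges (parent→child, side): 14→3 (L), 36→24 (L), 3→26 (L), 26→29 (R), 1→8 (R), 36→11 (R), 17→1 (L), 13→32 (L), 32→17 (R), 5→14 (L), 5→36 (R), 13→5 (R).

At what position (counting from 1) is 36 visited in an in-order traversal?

In-order visits the left subtree, then the node, then the right subtree.
At 13: go left to 32.
  At 32: no left child.
  Visit 32.
  At 32: go right to 17.
    At 17: go left to 1.
      At 1: no left child.
      Visit 1.
      At 1: go right to 8.
        8 is a leaf — visit 8.
    Visit 17.
    At 17: no right child.
Visit 13.
At 13: go right to 5.
  At 5: go left to 14.
    At 14: go left to 3.
      At 3: go left to 26.
        At 26: no left child.
        Visit 26.
        At 26: go right to 29.
          29 is a leaf — visit 29.
      Visit 3.
      At 3: no right child.
    Visit 14.
    At 14: no right child.
  Visit 5.
  At 5: go right to 36.
    At 36: go left to 24.
      24 is a leaf — visit 24.
    Visit 36.
    At 36: go right to 11.
      11 is a leaf — visit 11.
Full in-order sequence: 32, 1, 8, 17, 13, 26, 29, 3, 14, 5, 24, 36, 11.

12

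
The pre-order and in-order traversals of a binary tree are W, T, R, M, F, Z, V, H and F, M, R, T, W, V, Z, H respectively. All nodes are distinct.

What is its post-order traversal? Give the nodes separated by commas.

F, M, R, T, V, H, Z, W

The first element of pre-order is the root; it splits in-order into left and right subtrees.
Root W: left subtree has 4 nodes {F, M, R, T}, right has 3 {V, Z, H}.
  Root T: left subtree has 3 nodes {F, M, R}, right has 0 { }.
    Root R: left subtree has 2 nodes {F, M}, right has 0 { }.
      Root M: left subtree has 1 node {F}, right has 0 { }.
  Root Z: left subtree has 1 node {V}, right has 1 {H}.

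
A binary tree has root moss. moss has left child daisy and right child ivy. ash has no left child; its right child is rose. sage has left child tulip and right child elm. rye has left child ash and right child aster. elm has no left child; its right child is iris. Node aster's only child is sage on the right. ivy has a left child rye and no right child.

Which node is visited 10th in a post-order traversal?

ivy

Post-order visits the left subtree, then the right subtree, then the node.
At moss: go left to daisy.
  daisy is a leaf — visit daisy.
At moss: go right to ivy.
  At ivy: go left to rye.
    At rye: go left to ash.
      At ash: no left child.
      At ash: go right to rose.
        rose is a leaf — visit rose.
      Visit ash.
    At rye: go right to aster.
      At aster: no left child.
      At aster: go right to sage.
        At sage: go left to tulip.
          tulip is a leaf — visit tulip.
        At sage: go right to elm.
          At elm: no left child.
          At elm: go right to iris.
            iris is a leaf — visit iris.
          Visit elm.
        Visit sage.
      Visit aster.
    Visit rye.
  At ivy: no right child.
  Visit ivy.
Visit moss.
Full post-order sequence: daisy, rose, ash, tulip, iris, elm, sage, aster, rye, ivy, moss.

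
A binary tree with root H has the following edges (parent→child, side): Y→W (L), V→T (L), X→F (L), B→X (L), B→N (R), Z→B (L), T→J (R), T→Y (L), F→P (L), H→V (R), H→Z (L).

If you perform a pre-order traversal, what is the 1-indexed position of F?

Pre-order visits the node, then its left subtree, then its right subtree.
Visit H.
At H: go left to Z.
  Visit Z.
  At Z: go left to B.
    Visit B.
    At B: go left to X.
      Visit X.
      At X: go left to F.
        Visit F.
        At F: go left to P.
          P is a leaf — visit P.
        At F: no right child.
      At X: no right child.
    At B: go right to N.
      N is a leaf — visit N.
  At Z: no right child.
At H: go right to V.
  Visit V.
  At V: go left to T.
    Visit T.
    At T: go left to Y.
      Visit Y.
      At Y: go left to W.
        W is a leaf — visit W.
      At Y: no right child.
    At T: go right to J.
      J is a leaf — visit J.
  At V: no right child.
Full pre-order sequence: H, Z, B, X, F, P, N, V, T, Y, W, J.

5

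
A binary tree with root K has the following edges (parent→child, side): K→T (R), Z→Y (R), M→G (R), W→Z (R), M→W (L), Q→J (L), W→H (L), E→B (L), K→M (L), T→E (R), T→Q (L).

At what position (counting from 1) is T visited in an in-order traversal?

10

In-order visits the left subtree, then the node, then the right subtree.
At K: go left to M.
  At M: go left to W.
    At W: go left to H.
      H is a leaf — visit H.
    Visit W.
    At W: go right to Z.
      At Z: no left child.
      Visit Z.
      At Z: go right to Y.
        Y is a leaf — visit Y.
  Visit M.
  At M: go right to G.
    G is a leaf — visit G.
Visit K.
At K: go right to T.
  At T: go left to Q.
    At Q: go left to J.
      J is a leaf — visit J.
    Visit Q.
    At Q: no right child.
  Visit T.
  At T: go right to E.
    At E: go left to B.
      B is a leaf — visit B.
    Visit E.
    At E: no right child.
Full in-order sequence: H, W, Z, Y, M, G, K, J, Q, T, B, E.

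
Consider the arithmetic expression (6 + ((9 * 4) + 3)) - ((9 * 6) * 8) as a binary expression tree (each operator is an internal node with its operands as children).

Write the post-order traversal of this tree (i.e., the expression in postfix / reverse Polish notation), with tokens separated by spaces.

6 9 4 * 3 + + 9 6 * 8 * -

Post-order on an expression tree gives postfix notation: for each operator, emit left operand, right operand, then the operator.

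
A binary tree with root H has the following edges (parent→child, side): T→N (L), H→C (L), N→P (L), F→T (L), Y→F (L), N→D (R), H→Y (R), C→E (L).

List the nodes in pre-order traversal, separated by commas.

H, C, E, Y, F, T, N, P, D

Pre-order visits the node, then its left subtree, then its right subtree.
Visit H.
At H: go left to C.
  Visit C.
  At C: go left to E.
    E is a leaf — visit E.
  At C: no right child.
At H: go right to Y.
  Visit Y.
  At Y: go left to F.
    Visit F.
    At F: go left to T.
      Visit T.
      At T: go left to N.
        Visit N.
        At N: go left to P.
          P is a leaf — visit P.
        At N: go right to D.
          D is a leaf — visit D.
      At T: no right child.
    At F: no right child.
  At Y: no right child.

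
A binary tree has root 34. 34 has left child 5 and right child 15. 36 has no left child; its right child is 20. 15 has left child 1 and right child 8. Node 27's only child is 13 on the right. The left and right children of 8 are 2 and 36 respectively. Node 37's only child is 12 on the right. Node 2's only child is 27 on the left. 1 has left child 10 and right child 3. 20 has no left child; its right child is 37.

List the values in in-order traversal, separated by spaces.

In-order visits the left subtree, then the node, then the right subtree.
At 34: go left to 5.
  5 is a leaf — visit 5.
Visit 34.
At 34: go right to 15.
  At 15: go left to 1.
    At 1: go left to 10.
      10 is a leaf — visit 10.
    Visit 1.
    At 1: go right to 3.
      3 is a leaf — visit 3.
  Visit 15.
  At 15: go right to 8.
    At 8: go left to 2.
      At 2: go left to 27.
        At 27: no left child.
        Visit 27.
        At 27: go right to 13.
          13 is a leaf — visit 13.
      Visit 2.
      At 2: no right child.
    Visit 8.
    At 8: go right to 36.
      At 36: no left child.
      Visit 36.
      At 36: go right to 20.
        At 20: no left child.
        Visit 20.
        At 20: go right to 37.
          At 37: no left child.
          Visit 37.
          At 37: go right to 12.
            12 is a leaf — visit 12.

5 34 10 1 3 15 27 13 2 8 36 20 37 12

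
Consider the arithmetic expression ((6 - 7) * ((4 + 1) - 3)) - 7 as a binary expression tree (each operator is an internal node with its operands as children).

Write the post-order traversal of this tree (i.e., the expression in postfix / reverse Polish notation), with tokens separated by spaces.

6 7 - 4 1 + 3 - * 7 -

Post-order on an expression tree gives postfix notation: for each operator, emit left operand, right operand, then the operator.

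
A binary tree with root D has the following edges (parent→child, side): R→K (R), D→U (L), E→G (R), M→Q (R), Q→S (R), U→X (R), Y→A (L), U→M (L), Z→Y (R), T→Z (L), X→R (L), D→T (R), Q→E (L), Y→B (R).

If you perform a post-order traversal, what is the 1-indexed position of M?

5

Post-order visits the left subtree, then the right subtree, then the node.
At D: go left to U.
  At U: go left to M.
    At M: no left child.
    At M: go right to Q.
      At Q: go left to E.
        At E: no left child.
        At E: go right to G.
          G is a leaf — visit G.
        Visit E.
      At Q: go right to S.
        S is a leaf — visit S.
      Visit Q.
    Visit M.
  At U: go right to X.
    At X: go left to R.
      At R: no left child.
      At R: go right to K.
        K is a leaf — visit K.
      Visit R.
    At X: no right child.
    Visit X.
  Visit U.
At D: go right to T.
  At T: go left to Z.
    At Z: no left child.
    At Z: go right to Y.
      At Y: go left to A.
        A is a leaf — visit A.
      At Y: go right to B.
        B is a leaf — visit B.
      Visit Y.
    Visit Z.
  At T: no right child.
  Visit T.
Visit D.
Full post-order sequence: G, E, S, Q, M, K, R, X, U, A, B, Y, Z, T, D.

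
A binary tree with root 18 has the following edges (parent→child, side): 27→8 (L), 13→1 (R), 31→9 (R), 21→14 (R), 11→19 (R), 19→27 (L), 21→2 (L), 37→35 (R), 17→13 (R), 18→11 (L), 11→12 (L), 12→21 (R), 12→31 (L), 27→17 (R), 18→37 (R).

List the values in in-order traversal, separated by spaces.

31 9 12 2 21 14 11 8 27 17 13 1 19 18 37 35

In-order visits the left subtree, then the node, then the right subtree.
At 18: go left to 11.
  At 11: go left to 12.
    At 12: go left to 31.
      At 31: no left child.
      Visit 31.
      At 31: go right to 9.
        9 is a leaf — visit 9.
    Visit 12.
    At 12: go right to 21.
      At 21: go left to 2.
        2 is a leaf — visit 2.
      Visit 21.
      At 21: go right to 14.
        14 is a leaf — visit 14.
  Visit 11.
  At 11: go right to 19.
    At 19: go left to 27.
      At 27: go left to 8.
        8 is a leaf — visit 8.
      Visit 27.
      At 27: go right to 17.
        At 17: no left child.
        Visit 17.
        At 17: go right to 13.
          At 13: no left child.
          Visit 13.
          At 13: go right to 1.
            1 is a leaf — visit 1.
    Visit 19.
    At 19: no right child.
Visit 18.
At 18: go right to 37.
  At 37: no left child.
  Visit 37.
  At 37: go right to 35.
    35 is a leaf — visit 35.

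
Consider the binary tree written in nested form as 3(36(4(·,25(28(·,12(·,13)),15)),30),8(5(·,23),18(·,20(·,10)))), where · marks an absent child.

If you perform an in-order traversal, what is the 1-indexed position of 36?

7

In-order visits the left subtree, then the node, then the right subtree.
At 3: go left to 36.
  At 36: go left to 4.
    At 4: no left child.
    Visit 4.
    At 4: go right to 25.
      At 25: go left to 28.
        At 28: no left child.
        Visit 28.
        At 28: go right to 12.
          At 12: no left child.
          Visit 12.
          At 12: go right to 13.
            13 is a leaf — visit 13.
      Visit 25.
      At 25: go right to 15.
        15 is a leaf — visit 15.
  Visit 36.
  At 36: go right to 30.
    30 is a leaf — visit 30.
Visit 3.
At 3: go right to 8.
  At 8: go left to 5.
    At 5: no left child.
    Visit 5.
    At 5: go right to 23.
      23 is a leaf — visit 23.
  Visit 8.
  At 8: go right to 18.
    At 18: no left child.
    Visit 18.
    At 18: go right to 20.
      At 20: no left child.
      Visit 20.
      At 20: go right to 10.
        10 is a leaf — visit 10.
Full in-order sequence: 4, 28, 12, 13, 25, 15, 36, 30, 3, 5, 23, 8, 18, 20, 10.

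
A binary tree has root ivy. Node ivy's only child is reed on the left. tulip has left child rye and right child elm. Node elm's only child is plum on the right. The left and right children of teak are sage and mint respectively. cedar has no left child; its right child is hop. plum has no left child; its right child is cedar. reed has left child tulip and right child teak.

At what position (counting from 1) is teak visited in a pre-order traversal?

Pre-order visits the node, then its left subtree, then its right subtree.
Visit ivy.
At ivy: go left to reed.
  Visit reed.
  At reed: go left to tulip.
    Visit tulip.
    At tulip: go left to rye.
      rye is a leaf — visit rye.
    At tulip: go right to elm.
      Visit elm.
      At elm: no left child.
      At elm: go right to plum.
        Visit plum.
        At plum: no left child.
        At plum: go right to cedar.
          Visit cedar.
          At cedar: no left child.
          At cedar: go right to hop.
            hop is a leaf — visit hop.
  At reed: go right to teak.
    Visit teak.
    At teak: go left to sage.
      sage is a leaf — visit sage.
    At teak: go right to mint.
      mint is a leaf — visit mint.
At ivy: no right child.
Full pre-order sequence: ivy, reed, tulip, rye, elm, plum, cedar, hop, teak, sage, mint.

9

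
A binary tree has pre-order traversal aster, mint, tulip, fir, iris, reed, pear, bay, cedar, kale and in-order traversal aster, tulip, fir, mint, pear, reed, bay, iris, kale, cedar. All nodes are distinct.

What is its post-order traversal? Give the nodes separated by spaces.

The first element of pre-order is the root; it splits in-order into left and right subtrees.
Root aster: left subtree has 0 nodes { }, right has 9 {tulip, fir, mint, pear, reed, bay, iris, kale, cedar}.
  Root mint: left subtree has 2 nodes {tulip, fir}, right has 6 {pear, reed, bay, iris, kale, cedar}.
    Root tulip: left subtree has 0 nodes { }, right has 1 {fir}.
    Root iris: left subtree has 3 nodes {pear, reed, bay}, right has 2 {kale, cedar}.
      Root reed: left subtree has 1 node {pear}, right has 1 {bay}.
      Root cedar: left subtree has 1 node {kale}, right has 0 { }.

fir tulip pear bay reed kale cedar iris mint aster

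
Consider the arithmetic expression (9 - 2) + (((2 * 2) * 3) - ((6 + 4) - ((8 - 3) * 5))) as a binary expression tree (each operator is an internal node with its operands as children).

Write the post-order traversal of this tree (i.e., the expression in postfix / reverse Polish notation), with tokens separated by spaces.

9 2 - 2 2 * 3 * 6 4 + 8 3 - 5 * - - +

Post-order on an expression tree gives postfix notation: for each operator, emit left operand, right operand, then the operator.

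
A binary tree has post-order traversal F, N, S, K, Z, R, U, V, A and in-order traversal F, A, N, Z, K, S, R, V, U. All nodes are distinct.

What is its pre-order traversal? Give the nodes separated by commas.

A, F, V, R, Z, N, K, S, U

The last element of post-order is the root; it splits in-order into left and right subtrees.
Root A: left subtree has 1 node {F}, right has 7 {N, Z, K, S, R, V, U}.
  Root V: left subtree has 5 nodes {N, Z, K, S, R}, right has 1 {U}.
    Root R: left subtree has 4 nodes {N, Z, K, S}, right has 0 { }.
      Root Z: left subtree has 1 node {N}, right has 2 {K, S}.
        Root K: left subtree has 0 nodes { }, right has 1 {S}.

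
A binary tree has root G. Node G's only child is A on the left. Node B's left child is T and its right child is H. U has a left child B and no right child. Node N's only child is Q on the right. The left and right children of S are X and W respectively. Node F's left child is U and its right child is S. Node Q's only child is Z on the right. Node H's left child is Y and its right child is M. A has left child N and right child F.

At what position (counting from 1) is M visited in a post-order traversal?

Post-order visits the left subtree, then the right subtree, then the node.
At G: go left to A.
  At A: go left to N.
    At N: no left child.
    At N: go right to Q.
      At Q: no left child.
      At Q: go right to Z.
        Z is a leaf — visit Z.
      Visit Q.
    Visit N.
  At A: go right to F.
    At F: go left to U.
      At U: go left to B.
        At B: go left to T.
          T is a leaf — visit T.
        At B: go right to H.
          At H: go left to Y.
            Y is a leaf — visit Y.
          At H: go right to M.
            M is a leaf — visit M.
          Visit H.
        Visit B.
      At U: no right child.
      Visit U.
    At F: go right to S.
      At S: go left to X.
        X is a leaf — visit X.
      At S: go right to W.
        W is a leaf — visit W.
      Visit S.
    Visit F.
  Visit A.
At G: no right child.
Visit G.
Full post-order sequence: Z, Q, N, T, Y, M, H, B, U, X, W, S, F, A, G.

6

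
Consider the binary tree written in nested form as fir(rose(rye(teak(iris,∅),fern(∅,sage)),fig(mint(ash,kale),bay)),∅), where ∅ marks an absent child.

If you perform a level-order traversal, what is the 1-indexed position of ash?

11

Level-order visits nodes level by level from the root, left to right within each level.
Level 0: fir
Level 1: rose
Level 2: rye, fig
Level 3: teak, fern, mint, bay
Level 4: iris, sage, ash, kale
Full level-order sequence: fir, rose, rye, fig, teak, fern, mint, bay, iris, sage, ash, kale.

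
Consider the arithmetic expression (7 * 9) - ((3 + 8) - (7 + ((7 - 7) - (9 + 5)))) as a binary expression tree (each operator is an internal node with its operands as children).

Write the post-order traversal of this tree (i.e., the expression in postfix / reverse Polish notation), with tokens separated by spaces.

7 9 * 3 8 + 7 7 7 - 9 5 + - + - -

Post-order on an expression tree gives postfix notation: for each operator, emit left operand, right operand, then the operator.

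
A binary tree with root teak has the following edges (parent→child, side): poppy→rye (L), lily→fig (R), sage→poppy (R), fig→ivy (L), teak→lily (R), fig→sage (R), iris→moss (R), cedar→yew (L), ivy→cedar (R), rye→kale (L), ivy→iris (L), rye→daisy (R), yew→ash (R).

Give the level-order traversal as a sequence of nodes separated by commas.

Level-order visits nodes level by level from the root, left to right within each level.
Level 0: teak
Level 1: lily
Level 2: fig
Level 3: ivy, sage
Level 4: iris, cedar, poppy
Level 5: moss, yew, rye
Level 6: ash, kale, daisy

teak, lily, fig, ivy, sage, iris, cedar, poppy, moss, yew, rye, ash, kale, daisy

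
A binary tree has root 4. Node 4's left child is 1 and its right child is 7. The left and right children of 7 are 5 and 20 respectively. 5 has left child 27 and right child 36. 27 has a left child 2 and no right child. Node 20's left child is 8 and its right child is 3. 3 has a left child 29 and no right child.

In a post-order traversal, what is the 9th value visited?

Post-order visits the left subtree, then the right subtree, then the node.
At 4: go left to 1.
  1 is a leaf — visit 1.
At 4: go right to 7.
  At 7: go left to 5.
    At 5: go left to 27.
      At 27: go left to 2.
        2 is a leaf — visit 2.
      At 27: no right child.
      Visit 27.
    At 5: go right to 36.
      36 is a leaf — visit 36.
    Visit 5.
  At 7: go right to 20.
    At 20: go left to 8.
      8 is a leaf — visit 8.
    At 20: go right to 3.
      At 3: go left to 29.
        29 is a leaf — visit 29.
      At 3: no right child.
      Visit 3.
    Visit 20.
  Visit 7.
Visit 4.
Full post-order sequence: 1, 2, 27, 36, 5, 8, 29, 3, 20, 7, 4.

20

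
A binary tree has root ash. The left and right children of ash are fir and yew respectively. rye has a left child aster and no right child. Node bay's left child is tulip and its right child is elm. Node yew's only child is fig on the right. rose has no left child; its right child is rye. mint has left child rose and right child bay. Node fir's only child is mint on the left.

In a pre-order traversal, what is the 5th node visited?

Pre-order visits the node, then its left subtree, then its right subtree.
Visit ash.
At ash: go left to fir.
  Visit fir.
  At fir: go left to mint.
    Visit mint.
    At mint: go left to rose.
      Visit rose.
      At rose: no left child.
      At rose: go right to rye.
        Visit rye.
        At rye: go left to aster.
          aster is a leaf — visit aster.
        At rye: no right child.
    At mint: go right to bay.
      Visit bay.
      At bay: go left to tulip.
        tulip is a leaf — visit tulip.
      At bay: go right to elm.
        elm is a leaf — visit elm.
  At fir: no right child.
At ash: go right to yew.
  Visit yew.
  At yew: no left child.
  At yew: go right to fig.
    fig is a leaf — visit fig.
Full pre-order sequence: ash, fir, mint, rose, rye, aster, bay, tulip, elm, yew, fig.

rye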